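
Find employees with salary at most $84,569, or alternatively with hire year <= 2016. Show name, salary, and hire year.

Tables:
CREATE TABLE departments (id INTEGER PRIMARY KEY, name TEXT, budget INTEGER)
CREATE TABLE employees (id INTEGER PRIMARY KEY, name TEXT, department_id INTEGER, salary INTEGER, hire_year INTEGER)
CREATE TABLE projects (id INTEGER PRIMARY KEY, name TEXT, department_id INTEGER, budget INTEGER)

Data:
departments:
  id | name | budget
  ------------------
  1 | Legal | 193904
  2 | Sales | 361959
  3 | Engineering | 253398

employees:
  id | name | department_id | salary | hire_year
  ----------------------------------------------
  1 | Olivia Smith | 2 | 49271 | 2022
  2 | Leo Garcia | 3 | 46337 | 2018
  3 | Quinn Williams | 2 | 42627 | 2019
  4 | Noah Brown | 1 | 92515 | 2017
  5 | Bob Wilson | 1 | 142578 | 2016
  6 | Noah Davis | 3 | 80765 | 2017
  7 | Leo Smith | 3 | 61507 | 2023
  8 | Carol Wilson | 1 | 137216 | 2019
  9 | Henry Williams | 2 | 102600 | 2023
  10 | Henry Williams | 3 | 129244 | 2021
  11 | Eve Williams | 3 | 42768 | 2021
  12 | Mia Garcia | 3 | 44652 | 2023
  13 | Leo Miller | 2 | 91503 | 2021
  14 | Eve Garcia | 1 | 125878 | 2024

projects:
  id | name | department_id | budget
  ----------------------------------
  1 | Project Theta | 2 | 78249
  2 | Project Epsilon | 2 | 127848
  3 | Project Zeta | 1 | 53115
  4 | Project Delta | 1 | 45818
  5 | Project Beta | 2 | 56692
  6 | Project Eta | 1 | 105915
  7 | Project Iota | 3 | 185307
SELECT name, salary, hire_year FROM employees WHERE salary <= 84569 OR hire_year <= 2016

Execution result:
name | salary | hire_year
Olivia Smith | 49271 | 2022
Leo Garcia | 46337 | 2018
Quinn Williams | 42627 | 2019
Bob Wilson | 142578 | 2016
Noah Davis | 80765 | 2017
Leo Smith | 61507 | 2023
Eve Williams | 42768 | 2021
Mia Garcia | 44652 | 2023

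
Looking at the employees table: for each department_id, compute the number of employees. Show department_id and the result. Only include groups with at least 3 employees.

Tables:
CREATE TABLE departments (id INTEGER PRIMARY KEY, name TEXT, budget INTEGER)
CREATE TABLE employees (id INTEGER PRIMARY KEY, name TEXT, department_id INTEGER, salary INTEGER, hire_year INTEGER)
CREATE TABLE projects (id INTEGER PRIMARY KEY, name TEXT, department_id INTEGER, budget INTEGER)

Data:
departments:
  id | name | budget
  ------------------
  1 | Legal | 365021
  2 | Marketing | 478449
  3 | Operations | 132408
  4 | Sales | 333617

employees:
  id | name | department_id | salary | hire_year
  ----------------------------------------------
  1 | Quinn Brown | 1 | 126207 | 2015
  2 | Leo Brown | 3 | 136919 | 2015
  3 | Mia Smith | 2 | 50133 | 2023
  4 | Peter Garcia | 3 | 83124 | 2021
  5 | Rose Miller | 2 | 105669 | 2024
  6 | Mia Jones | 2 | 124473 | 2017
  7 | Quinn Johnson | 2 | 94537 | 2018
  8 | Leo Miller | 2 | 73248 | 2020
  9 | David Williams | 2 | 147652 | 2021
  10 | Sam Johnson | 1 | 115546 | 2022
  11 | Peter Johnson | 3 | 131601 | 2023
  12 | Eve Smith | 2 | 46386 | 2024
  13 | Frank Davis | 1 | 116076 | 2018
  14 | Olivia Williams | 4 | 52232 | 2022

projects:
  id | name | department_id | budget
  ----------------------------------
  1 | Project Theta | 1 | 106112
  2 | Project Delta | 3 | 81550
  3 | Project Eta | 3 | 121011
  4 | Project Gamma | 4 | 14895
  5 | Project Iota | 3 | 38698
SELECT department_id, COUNT(*) AS n FROM employees GROUP BY department_id HAVING COUNT(*) >= 3

Execution result:
department_id | n
1 | 3
2 | 7
3 | 3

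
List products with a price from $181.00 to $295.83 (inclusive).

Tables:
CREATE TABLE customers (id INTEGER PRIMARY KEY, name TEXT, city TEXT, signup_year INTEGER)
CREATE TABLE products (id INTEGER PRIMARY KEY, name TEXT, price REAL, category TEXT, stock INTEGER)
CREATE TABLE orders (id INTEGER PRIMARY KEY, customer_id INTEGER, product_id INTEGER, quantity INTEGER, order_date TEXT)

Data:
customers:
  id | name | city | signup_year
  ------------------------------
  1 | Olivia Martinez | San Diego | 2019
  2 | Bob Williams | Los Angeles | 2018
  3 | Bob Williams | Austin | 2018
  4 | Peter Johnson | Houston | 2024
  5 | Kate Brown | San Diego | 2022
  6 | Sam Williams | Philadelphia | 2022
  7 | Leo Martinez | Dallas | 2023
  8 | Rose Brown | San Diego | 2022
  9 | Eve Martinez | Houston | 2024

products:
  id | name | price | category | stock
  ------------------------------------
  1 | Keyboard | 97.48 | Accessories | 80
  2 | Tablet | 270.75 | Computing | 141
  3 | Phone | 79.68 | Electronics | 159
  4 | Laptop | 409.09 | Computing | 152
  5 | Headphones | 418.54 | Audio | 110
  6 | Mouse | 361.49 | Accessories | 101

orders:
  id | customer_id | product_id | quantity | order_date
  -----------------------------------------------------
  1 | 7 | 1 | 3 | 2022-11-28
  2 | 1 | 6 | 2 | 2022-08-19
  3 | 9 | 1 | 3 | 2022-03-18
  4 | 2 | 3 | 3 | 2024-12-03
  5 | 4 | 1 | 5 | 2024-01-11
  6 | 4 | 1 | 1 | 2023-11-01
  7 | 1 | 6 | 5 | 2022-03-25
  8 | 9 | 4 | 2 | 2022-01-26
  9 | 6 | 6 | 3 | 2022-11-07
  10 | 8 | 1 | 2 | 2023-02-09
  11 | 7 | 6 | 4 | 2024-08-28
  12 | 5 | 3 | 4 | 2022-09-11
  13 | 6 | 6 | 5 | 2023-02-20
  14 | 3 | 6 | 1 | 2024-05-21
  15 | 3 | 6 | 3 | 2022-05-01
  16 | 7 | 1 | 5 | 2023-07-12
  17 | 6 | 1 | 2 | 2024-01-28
SELECT name, price FROM products WHERE price BETWEEN 181.0 AND 295.83

Execution result:
name | price
Tablet | 270.75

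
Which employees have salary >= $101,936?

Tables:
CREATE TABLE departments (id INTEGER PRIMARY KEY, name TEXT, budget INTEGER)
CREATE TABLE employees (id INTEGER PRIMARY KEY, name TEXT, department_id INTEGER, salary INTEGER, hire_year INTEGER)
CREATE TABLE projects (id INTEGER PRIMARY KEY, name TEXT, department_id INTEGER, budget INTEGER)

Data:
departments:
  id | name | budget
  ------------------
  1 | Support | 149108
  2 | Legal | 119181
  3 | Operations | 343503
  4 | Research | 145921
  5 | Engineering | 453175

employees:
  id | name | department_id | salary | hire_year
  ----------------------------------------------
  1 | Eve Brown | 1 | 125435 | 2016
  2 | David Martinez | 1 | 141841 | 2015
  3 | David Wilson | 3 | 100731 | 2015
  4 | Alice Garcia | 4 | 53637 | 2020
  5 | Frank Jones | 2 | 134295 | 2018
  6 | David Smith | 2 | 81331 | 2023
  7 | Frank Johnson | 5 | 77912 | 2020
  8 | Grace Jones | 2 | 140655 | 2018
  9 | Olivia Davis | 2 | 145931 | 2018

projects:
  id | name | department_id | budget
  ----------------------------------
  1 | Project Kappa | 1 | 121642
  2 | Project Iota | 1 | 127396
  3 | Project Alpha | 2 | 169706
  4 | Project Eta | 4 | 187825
SELECT name, salary FROM employees WHERE salary >= 101936

Execution result:
name | salary
Eve Brown | 125435
David Martinez | 141841
Frank Jones | 134295
Grace Jones | 140655
Olivia Davis | 145931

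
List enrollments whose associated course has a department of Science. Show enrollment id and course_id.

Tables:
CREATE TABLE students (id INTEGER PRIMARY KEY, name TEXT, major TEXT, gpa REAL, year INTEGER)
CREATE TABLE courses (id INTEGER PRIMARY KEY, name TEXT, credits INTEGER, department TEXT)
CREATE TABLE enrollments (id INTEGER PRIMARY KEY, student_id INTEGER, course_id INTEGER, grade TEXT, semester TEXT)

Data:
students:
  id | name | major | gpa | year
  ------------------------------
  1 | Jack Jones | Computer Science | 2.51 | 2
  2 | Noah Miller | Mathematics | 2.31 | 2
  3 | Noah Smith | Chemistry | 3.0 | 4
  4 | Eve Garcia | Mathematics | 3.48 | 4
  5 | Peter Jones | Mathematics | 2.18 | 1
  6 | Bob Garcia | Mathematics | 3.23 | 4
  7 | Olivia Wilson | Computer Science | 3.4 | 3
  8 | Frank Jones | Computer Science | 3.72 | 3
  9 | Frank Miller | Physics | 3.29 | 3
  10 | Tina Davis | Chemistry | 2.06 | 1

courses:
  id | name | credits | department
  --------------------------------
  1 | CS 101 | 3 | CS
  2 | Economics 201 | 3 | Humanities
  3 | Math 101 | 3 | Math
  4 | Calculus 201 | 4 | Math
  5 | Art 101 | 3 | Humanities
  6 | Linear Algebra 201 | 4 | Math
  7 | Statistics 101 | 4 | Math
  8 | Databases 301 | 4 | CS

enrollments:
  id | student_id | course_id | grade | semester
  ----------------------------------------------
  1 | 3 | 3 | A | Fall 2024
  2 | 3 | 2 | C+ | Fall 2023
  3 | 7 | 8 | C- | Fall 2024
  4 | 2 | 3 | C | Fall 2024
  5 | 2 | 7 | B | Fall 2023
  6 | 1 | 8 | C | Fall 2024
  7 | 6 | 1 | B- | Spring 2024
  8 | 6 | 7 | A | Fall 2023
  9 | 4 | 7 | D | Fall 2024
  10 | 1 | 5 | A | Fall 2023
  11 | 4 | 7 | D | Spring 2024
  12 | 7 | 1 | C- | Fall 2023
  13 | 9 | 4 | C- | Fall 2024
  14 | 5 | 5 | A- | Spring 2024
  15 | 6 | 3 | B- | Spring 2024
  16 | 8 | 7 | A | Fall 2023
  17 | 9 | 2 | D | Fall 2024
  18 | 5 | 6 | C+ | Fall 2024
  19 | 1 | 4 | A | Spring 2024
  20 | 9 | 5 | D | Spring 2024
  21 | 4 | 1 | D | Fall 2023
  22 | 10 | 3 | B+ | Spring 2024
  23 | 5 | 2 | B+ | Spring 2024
SELECT id, course_id FROM enrollments WHERE course_id IN (SELECT id FROM courses WHERE department = 'Science')

Execution result:
(no rows)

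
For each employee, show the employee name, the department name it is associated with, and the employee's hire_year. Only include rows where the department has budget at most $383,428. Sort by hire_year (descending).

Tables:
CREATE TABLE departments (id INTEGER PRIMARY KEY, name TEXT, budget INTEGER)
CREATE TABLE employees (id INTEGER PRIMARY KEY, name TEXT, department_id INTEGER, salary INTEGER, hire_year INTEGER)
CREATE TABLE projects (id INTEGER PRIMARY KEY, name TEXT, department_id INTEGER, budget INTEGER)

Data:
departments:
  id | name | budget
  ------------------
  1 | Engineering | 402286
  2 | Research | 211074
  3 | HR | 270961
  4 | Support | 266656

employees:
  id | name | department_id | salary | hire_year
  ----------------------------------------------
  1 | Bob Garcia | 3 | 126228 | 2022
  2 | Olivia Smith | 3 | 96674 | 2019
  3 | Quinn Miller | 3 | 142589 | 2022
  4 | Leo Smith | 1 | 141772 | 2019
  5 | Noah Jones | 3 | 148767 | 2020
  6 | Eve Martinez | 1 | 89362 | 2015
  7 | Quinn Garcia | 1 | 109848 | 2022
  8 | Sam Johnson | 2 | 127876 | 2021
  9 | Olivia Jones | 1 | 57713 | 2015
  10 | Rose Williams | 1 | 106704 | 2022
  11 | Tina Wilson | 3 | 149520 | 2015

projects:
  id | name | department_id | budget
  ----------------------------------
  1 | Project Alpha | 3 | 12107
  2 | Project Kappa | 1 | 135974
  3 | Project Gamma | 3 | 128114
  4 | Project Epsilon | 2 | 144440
SELECT c.name, p.name AS department, c.hire_year FROM employees c JOIN departments p ON c.department_id = p.id WHERE p.budget <= 383428 ORDER BY c.hire_year DESC

Execution result:
name | department | hire_year
Bob Garcia | HR | 2022
Quinn Miller | HR | 2022
Sam Johnson | Research | 2021
Noah Jones | HR | 2020
Olivia Smith | HR | 2019
Tina Wilson | HR | 2015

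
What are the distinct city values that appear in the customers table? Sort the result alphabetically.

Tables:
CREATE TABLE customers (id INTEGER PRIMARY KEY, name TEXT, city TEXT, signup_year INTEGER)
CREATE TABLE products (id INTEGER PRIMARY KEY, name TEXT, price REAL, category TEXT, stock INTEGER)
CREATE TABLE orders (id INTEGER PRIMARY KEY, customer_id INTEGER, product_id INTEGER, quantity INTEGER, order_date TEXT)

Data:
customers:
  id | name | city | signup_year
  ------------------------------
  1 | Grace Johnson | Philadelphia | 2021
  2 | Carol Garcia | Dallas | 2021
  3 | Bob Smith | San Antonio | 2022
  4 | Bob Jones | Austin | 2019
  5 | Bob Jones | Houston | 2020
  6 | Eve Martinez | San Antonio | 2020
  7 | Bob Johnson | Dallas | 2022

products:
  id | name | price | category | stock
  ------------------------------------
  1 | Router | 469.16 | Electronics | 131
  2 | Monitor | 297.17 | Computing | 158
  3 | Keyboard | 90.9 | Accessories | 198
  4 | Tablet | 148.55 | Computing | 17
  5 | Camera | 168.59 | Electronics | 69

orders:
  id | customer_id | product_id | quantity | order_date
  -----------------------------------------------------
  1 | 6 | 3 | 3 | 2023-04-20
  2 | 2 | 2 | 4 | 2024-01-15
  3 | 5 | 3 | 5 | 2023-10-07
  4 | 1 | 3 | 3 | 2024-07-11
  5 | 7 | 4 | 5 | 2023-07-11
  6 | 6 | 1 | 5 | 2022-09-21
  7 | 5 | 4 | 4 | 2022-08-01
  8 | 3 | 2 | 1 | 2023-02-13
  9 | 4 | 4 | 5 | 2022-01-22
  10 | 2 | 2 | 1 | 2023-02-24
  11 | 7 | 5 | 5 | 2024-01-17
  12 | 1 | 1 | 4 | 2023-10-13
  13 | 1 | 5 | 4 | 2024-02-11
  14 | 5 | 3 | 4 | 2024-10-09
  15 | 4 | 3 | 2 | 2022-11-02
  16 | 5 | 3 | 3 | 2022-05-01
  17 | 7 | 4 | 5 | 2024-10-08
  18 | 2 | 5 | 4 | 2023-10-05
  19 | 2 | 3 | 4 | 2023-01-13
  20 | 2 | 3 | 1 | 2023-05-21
SELECT DISTINCT city FROM customers ORDER BY city

Execution result:
city
Austin
Dallas
Houston
Philadelphia
San Antonio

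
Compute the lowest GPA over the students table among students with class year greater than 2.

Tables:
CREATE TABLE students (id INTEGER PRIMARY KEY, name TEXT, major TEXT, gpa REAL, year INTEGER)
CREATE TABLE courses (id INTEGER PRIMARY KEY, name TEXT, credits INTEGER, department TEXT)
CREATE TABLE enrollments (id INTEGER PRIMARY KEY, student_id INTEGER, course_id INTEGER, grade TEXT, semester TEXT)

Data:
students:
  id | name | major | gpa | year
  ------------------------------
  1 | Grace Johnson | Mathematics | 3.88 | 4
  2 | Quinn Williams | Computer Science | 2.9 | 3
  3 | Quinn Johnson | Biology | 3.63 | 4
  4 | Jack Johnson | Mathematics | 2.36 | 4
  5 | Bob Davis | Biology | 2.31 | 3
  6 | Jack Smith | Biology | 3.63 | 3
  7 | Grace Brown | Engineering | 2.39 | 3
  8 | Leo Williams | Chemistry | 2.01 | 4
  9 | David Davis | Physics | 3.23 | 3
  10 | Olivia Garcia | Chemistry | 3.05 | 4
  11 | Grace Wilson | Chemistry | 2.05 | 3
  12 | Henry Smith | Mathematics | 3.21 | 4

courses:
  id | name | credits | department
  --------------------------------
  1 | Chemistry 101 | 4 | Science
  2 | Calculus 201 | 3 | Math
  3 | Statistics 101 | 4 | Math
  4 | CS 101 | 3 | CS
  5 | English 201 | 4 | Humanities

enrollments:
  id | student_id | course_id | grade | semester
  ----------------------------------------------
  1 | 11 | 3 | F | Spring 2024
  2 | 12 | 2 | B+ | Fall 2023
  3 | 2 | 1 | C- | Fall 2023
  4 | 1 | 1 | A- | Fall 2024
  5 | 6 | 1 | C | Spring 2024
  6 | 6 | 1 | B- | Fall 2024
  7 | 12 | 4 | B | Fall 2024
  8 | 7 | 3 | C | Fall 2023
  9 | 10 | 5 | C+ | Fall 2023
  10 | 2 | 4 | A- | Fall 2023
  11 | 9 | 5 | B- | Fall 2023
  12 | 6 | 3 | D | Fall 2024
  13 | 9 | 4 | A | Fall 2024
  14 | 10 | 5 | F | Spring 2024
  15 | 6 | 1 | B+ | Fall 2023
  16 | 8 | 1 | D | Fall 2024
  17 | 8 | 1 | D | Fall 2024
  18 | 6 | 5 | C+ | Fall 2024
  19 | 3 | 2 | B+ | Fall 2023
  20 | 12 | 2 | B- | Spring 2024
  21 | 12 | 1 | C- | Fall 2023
SELECT MIN(gpa) FROM students WHERE year > 2

Execution result:
2.01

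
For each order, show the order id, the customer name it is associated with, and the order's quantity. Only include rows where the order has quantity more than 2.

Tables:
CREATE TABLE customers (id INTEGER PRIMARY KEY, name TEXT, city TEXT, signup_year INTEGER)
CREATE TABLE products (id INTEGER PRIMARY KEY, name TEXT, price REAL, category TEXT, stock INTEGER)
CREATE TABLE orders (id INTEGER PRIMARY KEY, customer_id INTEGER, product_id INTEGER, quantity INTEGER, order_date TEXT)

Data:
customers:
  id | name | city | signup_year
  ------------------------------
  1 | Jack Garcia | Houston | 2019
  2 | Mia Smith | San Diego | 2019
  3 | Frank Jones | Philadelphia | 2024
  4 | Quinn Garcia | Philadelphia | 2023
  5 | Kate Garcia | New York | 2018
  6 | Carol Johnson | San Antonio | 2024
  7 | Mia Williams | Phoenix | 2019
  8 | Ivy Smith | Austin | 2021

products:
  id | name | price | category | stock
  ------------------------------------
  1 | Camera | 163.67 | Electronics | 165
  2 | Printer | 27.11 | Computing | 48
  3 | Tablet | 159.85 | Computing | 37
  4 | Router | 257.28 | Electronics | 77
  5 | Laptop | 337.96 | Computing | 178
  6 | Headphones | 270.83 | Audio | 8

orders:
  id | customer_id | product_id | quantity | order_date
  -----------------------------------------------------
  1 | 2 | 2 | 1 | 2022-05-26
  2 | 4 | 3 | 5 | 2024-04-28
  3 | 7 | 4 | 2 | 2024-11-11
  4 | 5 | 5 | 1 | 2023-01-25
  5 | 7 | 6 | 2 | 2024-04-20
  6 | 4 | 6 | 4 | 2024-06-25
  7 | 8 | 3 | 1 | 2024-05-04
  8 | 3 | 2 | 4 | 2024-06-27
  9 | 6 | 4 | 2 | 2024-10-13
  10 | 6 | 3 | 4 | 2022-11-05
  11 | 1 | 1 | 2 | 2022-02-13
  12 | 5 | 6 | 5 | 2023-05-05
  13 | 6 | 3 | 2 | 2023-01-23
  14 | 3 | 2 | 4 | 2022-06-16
SELECT c.id, p.name AS customer, c.quantity FROM orders c JOIN customers p ON c.customer_id = p.id WHERE c.quantity > 2

Execution result:
id | customer | quantity
2 | Quinn Garcia | 5
6 | Quinn Garcia | 4
8 | Frank Jones | 4
10 | Carol Johnson | 4
12 | Kate Garcia | 5
14 | Frank Jones | 4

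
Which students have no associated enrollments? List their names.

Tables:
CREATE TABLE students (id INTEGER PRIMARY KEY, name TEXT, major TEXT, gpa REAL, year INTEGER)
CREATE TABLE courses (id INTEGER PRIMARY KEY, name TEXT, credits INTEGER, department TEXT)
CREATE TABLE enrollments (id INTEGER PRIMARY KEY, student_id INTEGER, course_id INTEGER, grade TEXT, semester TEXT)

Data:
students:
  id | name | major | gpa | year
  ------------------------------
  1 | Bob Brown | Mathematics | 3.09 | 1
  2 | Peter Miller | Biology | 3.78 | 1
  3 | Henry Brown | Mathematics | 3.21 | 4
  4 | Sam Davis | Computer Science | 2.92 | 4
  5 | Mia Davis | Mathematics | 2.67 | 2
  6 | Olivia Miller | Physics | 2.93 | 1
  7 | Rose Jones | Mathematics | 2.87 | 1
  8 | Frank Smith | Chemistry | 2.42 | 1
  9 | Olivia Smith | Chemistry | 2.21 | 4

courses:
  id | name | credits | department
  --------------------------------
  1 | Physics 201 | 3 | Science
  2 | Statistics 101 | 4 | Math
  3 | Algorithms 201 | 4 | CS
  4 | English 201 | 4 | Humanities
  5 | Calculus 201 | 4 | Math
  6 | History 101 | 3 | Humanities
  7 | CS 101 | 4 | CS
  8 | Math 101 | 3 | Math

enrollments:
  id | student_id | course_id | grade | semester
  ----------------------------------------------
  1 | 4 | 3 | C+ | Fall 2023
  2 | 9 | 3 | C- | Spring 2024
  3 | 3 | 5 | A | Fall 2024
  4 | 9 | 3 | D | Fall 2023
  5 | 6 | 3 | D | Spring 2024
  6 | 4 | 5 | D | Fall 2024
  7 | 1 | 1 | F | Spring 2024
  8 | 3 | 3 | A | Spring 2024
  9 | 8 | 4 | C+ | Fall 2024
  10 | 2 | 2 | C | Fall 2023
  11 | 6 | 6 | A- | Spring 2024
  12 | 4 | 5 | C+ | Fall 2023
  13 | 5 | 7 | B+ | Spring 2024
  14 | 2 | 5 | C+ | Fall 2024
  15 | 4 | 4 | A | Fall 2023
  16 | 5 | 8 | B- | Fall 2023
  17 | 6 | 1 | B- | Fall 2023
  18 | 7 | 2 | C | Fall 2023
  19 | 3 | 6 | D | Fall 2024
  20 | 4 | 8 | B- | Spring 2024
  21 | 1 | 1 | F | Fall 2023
SELECT p.name FROM students p LEFT JOIN enrollments c ON c.student_id = p.id WHERE c.id IS NULL

Execution result:
(no rows)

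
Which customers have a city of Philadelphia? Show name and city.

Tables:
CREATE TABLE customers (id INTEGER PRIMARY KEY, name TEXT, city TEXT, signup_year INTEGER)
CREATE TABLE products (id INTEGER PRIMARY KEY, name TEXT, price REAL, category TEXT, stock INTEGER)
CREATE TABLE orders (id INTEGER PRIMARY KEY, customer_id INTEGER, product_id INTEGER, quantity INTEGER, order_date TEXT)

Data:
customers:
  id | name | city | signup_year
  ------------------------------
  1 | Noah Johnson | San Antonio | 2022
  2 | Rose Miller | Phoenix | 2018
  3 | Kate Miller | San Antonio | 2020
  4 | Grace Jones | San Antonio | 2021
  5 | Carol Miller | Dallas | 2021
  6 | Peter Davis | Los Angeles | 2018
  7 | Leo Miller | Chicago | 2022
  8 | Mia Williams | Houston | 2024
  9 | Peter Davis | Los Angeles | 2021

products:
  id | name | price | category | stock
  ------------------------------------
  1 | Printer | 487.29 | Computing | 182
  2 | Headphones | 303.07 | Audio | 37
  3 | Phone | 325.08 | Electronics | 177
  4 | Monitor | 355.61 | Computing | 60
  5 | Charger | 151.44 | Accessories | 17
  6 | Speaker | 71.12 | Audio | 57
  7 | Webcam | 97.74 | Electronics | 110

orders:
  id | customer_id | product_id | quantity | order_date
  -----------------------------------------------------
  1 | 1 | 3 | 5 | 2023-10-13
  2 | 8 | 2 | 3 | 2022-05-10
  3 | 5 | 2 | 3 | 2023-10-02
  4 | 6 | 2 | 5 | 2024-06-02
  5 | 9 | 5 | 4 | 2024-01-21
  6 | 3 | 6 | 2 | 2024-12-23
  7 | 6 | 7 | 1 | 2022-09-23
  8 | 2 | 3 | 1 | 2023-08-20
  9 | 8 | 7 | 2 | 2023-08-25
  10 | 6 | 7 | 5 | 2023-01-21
SELECT name, city FROM customers WHERE city = 'Philadelphia'

Execution result:
(no rows)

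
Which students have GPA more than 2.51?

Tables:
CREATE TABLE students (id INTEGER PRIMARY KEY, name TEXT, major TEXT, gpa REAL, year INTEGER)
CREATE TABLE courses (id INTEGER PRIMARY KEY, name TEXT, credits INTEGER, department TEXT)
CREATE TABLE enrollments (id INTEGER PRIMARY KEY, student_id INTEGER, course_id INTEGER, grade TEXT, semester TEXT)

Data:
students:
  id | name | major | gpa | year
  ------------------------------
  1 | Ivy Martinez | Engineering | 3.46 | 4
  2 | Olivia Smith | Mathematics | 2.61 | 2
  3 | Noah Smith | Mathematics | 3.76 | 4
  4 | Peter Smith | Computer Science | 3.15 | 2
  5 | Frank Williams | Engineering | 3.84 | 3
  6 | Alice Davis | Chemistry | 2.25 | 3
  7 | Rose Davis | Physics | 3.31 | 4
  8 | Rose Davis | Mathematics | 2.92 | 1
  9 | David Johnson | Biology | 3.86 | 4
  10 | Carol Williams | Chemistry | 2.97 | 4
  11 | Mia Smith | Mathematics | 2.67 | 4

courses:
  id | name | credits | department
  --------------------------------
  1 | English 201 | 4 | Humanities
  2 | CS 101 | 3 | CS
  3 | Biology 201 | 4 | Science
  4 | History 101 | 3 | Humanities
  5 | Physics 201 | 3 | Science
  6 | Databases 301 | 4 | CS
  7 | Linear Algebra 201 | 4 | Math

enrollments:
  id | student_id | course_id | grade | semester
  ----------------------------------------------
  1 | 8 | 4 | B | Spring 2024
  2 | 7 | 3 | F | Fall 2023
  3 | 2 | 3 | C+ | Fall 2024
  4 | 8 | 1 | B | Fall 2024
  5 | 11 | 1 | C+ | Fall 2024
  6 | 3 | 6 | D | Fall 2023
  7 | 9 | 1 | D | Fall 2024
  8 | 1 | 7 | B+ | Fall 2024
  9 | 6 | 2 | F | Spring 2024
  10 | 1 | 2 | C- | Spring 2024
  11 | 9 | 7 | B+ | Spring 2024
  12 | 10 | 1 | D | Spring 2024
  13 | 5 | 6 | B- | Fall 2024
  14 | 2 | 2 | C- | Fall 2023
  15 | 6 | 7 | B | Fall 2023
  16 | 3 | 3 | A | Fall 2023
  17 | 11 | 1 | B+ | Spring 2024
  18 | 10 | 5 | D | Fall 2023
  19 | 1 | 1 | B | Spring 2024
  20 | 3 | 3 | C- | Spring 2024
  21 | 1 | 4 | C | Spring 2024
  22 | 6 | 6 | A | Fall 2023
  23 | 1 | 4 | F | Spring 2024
SELECT name, gpa FROM students WHERE gpa > 2.51

Execution result:
name | gpa
Ivy Martinez | 3.46
Olivia Smith | 2.61
Noah Smith | 3.76
Peter Smith | 3.15
Frank Williams | 3.84
Rose Davis | 3.31
Rose Davis | 2.92
David Johnson | 3.86
Carol Williams | 2.97
Mia Smith | 2.67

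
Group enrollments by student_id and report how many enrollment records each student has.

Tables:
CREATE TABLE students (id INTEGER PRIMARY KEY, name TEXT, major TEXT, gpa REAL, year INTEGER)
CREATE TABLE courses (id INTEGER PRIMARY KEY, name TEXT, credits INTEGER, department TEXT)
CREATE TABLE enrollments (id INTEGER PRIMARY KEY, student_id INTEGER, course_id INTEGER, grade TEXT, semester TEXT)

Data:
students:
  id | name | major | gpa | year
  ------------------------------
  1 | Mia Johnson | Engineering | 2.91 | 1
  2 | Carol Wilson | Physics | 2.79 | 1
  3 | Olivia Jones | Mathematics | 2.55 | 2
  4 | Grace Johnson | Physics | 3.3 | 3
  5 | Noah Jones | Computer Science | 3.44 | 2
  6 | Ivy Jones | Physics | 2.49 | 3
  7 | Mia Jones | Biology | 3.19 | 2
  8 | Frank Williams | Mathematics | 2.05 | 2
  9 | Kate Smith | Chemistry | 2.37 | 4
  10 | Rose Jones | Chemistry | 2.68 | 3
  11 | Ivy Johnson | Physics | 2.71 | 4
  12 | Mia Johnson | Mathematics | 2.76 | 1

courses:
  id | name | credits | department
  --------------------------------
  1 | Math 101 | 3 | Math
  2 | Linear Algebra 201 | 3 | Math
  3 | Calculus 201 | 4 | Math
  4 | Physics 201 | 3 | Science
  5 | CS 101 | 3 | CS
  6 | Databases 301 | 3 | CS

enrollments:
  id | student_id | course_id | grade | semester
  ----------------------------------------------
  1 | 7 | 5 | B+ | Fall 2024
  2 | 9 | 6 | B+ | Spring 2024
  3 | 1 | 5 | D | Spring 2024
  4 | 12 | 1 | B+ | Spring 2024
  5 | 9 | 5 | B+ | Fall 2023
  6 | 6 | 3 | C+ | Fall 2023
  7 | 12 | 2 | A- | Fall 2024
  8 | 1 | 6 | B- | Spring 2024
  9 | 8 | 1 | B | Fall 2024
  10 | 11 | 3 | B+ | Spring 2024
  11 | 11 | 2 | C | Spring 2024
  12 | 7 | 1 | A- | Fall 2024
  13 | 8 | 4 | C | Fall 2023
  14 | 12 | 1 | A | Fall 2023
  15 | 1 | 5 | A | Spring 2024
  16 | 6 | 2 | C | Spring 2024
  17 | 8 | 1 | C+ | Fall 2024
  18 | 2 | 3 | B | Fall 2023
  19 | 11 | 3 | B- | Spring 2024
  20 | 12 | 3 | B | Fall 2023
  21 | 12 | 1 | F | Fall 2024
SELECT student_id, COUNT(*) AS enrollment_count FROM enrollments GROUP BY student_id

Execution result:
student_id | enrollment_count
1 | 3
2 | 1
6 | 2
7 | 2
8 | 3
9 | 2
11 | 3
12 | 5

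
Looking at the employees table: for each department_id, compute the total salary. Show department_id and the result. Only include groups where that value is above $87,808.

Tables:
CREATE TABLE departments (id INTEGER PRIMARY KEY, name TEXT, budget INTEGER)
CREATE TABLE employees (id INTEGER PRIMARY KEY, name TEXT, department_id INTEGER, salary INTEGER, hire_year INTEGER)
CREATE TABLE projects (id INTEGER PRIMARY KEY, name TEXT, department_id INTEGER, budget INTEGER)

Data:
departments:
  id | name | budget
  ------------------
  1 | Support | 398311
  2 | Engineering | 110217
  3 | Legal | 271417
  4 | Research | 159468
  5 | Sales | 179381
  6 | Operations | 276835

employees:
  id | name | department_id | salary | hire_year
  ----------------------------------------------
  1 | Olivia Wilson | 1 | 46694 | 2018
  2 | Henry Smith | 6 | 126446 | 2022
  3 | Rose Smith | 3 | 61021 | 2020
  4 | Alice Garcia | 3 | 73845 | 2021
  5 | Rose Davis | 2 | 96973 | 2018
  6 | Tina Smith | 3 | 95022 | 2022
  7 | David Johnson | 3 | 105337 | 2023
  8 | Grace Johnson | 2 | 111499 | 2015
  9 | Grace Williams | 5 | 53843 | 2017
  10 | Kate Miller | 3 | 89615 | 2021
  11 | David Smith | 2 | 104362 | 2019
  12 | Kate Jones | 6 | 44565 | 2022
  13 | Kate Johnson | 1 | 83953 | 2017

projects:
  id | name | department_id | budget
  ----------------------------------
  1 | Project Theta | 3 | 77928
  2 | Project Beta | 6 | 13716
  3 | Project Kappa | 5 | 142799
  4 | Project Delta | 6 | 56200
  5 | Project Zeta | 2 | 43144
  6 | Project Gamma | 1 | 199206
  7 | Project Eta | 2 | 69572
SELECT department_id, SUM(salary) AS sum_salary FROM employees GROUP BY department_id HAVING SUM(salary) > 87808

Execution result:
department_id | sum_salary
1 | 130647
2 | 312834
3 | 424840
6 | 171011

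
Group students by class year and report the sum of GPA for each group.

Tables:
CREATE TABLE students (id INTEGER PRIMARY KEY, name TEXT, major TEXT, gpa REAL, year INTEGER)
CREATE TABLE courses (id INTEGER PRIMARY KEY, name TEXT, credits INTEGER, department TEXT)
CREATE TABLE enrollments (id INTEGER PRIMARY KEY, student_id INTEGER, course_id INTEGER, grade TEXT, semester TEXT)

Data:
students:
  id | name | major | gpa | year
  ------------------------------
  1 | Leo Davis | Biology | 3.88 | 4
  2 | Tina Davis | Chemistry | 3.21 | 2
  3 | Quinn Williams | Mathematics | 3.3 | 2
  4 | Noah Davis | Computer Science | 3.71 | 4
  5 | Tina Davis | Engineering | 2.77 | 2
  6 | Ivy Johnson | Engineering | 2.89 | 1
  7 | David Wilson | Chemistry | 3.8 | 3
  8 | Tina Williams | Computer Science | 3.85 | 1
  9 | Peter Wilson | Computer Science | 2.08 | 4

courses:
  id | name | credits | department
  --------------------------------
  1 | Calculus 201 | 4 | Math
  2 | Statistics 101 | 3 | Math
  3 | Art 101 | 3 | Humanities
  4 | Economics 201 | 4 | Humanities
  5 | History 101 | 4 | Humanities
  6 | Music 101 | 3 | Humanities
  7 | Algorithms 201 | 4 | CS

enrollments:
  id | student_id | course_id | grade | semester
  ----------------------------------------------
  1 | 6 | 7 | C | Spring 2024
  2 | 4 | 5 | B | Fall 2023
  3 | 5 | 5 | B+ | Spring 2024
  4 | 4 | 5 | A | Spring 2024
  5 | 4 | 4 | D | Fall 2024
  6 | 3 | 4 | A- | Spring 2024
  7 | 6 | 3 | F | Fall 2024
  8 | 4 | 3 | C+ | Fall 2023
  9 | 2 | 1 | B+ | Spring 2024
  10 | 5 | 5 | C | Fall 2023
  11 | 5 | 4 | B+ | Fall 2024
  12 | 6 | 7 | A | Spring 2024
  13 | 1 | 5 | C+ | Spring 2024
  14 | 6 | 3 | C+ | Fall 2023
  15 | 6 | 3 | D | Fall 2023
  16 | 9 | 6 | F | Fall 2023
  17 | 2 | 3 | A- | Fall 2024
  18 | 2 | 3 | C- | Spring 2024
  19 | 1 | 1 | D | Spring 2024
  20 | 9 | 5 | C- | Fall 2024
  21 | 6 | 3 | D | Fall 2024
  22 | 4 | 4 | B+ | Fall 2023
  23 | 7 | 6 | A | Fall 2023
SELECT year, SUM(gpa) AS sum_gpa FROM students GROUP BY year

Execution result:
year | sum_gpa
1 | 6.74
2 | 9.28
3 | 3.80
4 | 9.67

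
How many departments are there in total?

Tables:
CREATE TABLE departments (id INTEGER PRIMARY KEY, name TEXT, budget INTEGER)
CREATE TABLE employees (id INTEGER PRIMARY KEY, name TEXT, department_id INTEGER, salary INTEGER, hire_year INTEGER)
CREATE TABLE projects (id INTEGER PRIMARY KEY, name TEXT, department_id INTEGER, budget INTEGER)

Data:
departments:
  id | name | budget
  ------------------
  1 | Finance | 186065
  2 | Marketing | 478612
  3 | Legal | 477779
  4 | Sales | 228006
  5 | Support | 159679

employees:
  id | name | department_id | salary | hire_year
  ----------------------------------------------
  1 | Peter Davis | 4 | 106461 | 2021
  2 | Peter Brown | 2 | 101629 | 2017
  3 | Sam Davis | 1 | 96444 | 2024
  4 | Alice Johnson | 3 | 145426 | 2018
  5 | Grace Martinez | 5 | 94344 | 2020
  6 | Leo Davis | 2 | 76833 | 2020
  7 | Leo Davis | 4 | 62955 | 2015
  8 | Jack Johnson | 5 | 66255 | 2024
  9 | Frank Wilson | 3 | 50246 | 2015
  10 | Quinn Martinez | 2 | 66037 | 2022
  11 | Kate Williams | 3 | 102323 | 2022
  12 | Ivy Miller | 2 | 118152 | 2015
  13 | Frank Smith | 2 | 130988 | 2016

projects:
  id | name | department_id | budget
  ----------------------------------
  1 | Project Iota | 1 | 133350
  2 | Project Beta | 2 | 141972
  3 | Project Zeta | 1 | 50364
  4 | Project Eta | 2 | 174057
SELECT COUNT(*) FROM departments

Execution result:
5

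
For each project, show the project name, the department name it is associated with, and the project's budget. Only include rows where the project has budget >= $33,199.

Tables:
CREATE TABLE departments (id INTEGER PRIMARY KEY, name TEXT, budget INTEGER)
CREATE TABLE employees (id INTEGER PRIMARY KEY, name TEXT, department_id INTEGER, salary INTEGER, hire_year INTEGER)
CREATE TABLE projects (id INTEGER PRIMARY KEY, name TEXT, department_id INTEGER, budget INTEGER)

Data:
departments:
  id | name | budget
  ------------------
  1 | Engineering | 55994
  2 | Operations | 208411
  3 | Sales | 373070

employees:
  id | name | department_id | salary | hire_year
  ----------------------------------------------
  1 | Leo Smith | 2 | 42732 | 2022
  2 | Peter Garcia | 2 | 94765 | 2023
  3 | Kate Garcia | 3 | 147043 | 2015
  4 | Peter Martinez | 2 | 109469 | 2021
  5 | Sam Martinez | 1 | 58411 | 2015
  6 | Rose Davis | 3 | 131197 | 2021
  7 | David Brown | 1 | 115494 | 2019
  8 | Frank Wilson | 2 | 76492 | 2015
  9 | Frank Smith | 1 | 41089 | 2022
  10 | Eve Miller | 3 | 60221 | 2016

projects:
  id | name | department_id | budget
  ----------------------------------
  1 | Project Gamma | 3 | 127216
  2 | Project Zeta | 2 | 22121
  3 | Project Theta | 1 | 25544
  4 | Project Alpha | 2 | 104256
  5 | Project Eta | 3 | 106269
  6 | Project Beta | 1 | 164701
SELECT c.name, p.name AS department, c.budget FROM projects c JOIN departments p ON c.department_id = p.id WHERE c.budget >= 33199

Execution result:
name | department | budget
Project Gamma | Sales | 127216
Project Alpha | Operations | 104256
Project Eta | Sales | 106269
Project Beta | Engineering | 164701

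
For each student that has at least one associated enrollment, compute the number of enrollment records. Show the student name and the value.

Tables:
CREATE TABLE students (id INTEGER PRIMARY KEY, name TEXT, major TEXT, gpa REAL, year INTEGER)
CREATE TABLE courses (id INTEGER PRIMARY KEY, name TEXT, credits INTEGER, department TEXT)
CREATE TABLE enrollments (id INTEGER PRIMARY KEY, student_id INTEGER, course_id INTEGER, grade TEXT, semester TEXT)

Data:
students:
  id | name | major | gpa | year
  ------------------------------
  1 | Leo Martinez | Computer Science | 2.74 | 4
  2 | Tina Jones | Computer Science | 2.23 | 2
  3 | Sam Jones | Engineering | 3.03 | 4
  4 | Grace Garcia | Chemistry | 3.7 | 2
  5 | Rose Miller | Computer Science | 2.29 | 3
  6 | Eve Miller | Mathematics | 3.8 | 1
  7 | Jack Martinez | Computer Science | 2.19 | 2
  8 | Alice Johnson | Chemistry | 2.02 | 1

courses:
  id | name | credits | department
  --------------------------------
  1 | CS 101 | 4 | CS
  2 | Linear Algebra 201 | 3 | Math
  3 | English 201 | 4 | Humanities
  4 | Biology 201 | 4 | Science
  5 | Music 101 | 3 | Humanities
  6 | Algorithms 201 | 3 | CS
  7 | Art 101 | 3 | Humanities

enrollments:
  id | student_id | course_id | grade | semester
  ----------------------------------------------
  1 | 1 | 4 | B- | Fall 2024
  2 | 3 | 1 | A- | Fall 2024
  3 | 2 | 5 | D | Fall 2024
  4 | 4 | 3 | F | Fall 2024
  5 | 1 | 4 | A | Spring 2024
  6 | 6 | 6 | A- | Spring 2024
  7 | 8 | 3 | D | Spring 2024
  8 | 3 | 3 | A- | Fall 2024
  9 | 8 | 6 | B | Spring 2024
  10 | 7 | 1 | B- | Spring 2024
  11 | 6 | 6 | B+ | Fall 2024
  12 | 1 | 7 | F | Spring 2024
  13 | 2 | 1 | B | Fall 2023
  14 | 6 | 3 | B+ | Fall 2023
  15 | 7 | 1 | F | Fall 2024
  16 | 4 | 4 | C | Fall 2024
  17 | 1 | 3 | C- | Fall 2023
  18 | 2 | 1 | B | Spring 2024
SELECT p.name, COUNT(*) AS n FROM enrollments c JOIN students p ON c.student_id = p.id GROUP BY p.id, p.name

Execution result:
name | n
Leo Martinez | 4
Tina Jones | 3
Sam Jones | 2
Grace Garcia | 2
Eve Miller | 3
Jack Martinez | 2
Alice Johnson | 2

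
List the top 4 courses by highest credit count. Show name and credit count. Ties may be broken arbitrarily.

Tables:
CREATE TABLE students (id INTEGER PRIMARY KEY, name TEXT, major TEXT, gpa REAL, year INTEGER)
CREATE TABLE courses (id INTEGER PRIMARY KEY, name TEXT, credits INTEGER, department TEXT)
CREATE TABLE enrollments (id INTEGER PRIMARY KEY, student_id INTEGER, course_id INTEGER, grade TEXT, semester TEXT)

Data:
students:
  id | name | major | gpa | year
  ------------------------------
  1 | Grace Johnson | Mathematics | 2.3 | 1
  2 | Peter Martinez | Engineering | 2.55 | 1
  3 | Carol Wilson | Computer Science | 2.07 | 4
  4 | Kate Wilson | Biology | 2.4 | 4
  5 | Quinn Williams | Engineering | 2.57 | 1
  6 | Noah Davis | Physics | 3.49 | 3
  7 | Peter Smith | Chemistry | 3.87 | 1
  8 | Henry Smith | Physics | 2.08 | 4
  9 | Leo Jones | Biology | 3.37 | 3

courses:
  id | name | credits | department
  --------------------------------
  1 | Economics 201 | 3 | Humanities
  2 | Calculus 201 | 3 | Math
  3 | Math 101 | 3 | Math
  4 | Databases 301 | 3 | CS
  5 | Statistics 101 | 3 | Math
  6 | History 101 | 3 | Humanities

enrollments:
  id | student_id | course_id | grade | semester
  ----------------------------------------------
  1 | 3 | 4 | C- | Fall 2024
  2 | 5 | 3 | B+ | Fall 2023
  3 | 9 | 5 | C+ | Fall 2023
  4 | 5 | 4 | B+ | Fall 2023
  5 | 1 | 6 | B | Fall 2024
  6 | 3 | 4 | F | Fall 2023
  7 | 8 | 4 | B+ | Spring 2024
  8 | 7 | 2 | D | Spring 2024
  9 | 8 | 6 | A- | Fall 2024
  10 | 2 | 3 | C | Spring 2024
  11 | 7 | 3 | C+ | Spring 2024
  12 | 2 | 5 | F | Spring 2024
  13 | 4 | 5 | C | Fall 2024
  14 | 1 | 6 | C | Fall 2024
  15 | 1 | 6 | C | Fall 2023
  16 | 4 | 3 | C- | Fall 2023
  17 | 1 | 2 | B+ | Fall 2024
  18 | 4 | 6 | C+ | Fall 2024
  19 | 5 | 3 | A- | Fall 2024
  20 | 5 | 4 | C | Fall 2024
SELECT name, credits FROM courses ORDER BY credits DESC LIMIT 4

Execution result:
name | credits
Economics 201 | 3
Calculus 201 | 3
Math 101 | 3
Databases 301 | 3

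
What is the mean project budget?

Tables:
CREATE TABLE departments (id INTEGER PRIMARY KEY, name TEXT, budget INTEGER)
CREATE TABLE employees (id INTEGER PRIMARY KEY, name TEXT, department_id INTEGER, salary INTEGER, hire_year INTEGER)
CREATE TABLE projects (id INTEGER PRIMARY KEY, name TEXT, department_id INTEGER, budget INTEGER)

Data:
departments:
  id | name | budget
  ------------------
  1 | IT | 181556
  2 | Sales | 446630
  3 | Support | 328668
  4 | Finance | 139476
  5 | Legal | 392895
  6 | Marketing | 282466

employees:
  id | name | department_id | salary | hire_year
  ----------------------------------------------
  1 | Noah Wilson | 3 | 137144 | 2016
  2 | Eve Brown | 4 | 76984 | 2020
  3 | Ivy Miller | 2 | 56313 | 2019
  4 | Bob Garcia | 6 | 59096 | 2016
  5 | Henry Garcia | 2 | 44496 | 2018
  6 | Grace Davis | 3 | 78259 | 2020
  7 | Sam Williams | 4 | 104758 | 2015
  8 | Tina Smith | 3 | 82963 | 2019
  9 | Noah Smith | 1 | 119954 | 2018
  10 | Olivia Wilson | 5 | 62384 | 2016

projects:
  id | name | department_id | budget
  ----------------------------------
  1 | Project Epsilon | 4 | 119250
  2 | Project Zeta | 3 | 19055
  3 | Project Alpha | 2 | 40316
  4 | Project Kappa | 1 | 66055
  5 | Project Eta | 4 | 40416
SELECT AVG(budget) FROM projects

Execution result:
57018.40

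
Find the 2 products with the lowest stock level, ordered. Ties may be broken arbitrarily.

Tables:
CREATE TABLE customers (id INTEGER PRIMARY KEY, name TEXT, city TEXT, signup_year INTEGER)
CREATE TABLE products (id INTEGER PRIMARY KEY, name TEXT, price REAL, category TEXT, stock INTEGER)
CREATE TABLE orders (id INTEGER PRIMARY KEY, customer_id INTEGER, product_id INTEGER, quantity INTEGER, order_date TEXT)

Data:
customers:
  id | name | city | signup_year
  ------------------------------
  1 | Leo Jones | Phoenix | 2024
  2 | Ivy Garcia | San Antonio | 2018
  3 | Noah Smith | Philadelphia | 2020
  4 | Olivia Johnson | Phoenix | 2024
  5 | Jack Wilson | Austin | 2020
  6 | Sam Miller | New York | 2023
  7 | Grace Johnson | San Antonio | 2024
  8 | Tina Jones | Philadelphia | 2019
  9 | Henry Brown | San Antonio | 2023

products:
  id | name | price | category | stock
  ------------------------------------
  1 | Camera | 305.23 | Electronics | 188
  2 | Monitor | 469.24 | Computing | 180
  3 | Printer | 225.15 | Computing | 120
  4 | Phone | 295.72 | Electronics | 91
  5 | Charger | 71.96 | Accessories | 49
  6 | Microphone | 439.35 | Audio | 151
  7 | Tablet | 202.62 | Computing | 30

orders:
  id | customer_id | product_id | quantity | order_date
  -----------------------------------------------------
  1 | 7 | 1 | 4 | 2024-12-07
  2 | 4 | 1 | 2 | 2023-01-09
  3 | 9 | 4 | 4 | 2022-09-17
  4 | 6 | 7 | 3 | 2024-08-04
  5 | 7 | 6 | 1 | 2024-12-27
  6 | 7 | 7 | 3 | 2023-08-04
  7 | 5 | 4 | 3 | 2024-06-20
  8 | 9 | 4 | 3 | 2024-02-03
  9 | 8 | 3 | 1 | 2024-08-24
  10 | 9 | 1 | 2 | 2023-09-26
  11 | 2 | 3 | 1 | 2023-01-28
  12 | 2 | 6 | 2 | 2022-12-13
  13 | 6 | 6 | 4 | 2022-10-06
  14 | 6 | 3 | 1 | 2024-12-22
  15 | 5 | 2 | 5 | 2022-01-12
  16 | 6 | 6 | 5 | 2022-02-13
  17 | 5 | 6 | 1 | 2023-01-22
SELECT name, stock FROM products ORDER BY stock ASC LIMIT 2

Execution result:
name | stock
Tablet | 30
Charger | 49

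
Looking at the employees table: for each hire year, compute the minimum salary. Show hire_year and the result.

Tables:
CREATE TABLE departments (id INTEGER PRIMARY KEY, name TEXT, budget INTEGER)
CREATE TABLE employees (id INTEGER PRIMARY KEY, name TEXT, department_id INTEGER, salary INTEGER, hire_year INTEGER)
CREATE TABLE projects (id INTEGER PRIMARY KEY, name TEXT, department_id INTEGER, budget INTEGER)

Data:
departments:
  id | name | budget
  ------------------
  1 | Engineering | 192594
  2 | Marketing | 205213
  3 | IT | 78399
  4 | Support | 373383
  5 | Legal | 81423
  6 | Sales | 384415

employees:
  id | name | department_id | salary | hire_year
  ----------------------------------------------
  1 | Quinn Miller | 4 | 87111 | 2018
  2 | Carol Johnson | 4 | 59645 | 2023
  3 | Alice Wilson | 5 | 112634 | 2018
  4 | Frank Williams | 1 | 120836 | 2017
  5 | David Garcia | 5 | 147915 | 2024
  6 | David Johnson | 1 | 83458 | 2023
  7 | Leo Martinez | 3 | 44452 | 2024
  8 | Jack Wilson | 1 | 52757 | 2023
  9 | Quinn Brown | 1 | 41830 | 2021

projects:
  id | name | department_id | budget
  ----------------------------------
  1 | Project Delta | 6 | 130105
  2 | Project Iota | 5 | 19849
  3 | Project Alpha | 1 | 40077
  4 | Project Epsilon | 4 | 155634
SELECT hire_year, MIN(salary) AS min_salary FROM employees GROUP BY hire_year

Execution result:
hire_year | min_salary
2017 | 120836
2018 | 87111
2021 | 41830
2023 | 52757
2024 | 44452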